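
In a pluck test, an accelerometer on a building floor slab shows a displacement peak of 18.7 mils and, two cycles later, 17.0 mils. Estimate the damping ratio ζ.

0.00758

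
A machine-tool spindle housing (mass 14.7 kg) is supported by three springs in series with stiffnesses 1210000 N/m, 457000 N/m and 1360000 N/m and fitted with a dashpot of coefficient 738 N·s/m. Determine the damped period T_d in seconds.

Series springs: 1/k_eq = 1/1210000 + 1/457000 + 1/1360000 = 3.750×10^-6, so k_eq = 266700 N/m.
ω_n = √(k_eq/m) = √(266700/14.7) = 134.7 rad/s.
Critical damping c_c = 2√(k_eq·m) = 2√(266700 × 14.7) = 3960 N·s/m, so ζ = c/c_c = 738/3960 = 0.1864.
ω_d = ω_n√(1 − ζ²) = 134.7 × √(1 − 0.0347) = 132.3 rad/s.
T_d = 2π/ω_d = 0.04748 s.

0.0475 s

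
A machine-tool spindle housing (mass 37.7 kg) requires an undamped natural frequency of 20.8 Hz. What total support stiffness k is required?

644000 N/m

ω_n = 2πf_n = 2π × 20.8 = 130.7 rad/s.
k = m·ω_n² = 37.7 × 130.7² = 37.7 × 17080 = 643900 N/m.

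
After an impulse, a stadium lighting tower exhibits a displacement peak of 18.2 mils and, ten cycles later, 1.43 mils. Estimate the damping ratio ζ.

0.0405

Logarithmic decrement δ = (1/n)·ln(x₀/x_n) = (1/10)·ln(18.2/1.43) = (1/10)·ln(12.73) = 0.2544.
ζ = δ/√(4π² + δ²) = 0.2544/√(39.48 + 0.0647) = 0.2544/6.288 = 0.04045.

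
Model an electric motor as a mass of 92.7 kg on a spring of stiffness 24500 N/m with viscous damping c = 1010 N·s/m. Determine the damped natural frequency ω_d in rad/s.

15.3 rad/s

ω_n = √(k/m) = √(24500/92.7) = 16.26 rad/s.
Critical damping c_c = 2√(k·m) = 2√(24500 × 92.7) = 3014 N·s/m, so ζ = c/c_c = 1010/3014 = 0.3351.
ω_d = ω_n√(1 − ζ²) = 16.26 × √(1 − 0.112) = 15.32 rad/s.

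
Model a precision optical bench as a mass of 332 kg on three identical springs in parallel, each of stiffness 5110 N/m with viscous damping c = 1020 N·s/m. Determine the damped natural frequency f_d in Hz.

Parallel springs add: k_eq = 3 × 5110 = 15330 N/m.
ω_n = √(k_eq/m) = √(15330/332) = 6.795 rad/s.
Critical damping c_c = 2√(k_eq·m) = 2√(15330 × 332) = 4512 N·s/m, so ζ = c/c_c = 1020/4512 = 0.2261.
ω_d = ω_n√(1 − ζ²) = 6.795 × √(1 − 0.0511) = 6.619 rad/s.
f_d = ω_d/(2π) = 1.053 Hz.

1.05 Hz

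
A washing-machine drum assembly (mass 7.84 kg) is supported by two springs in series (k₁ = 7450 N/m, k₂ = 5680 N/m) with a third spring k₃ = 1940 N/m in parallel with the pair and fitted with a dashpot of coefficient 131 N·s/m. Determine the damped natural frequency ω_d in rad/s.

Series pair: k_s = k₁k₂/(k₁+k₂) = (7450)(5680)/(7450 + 5680) = 3223 N/m. In parallel with k₃: k_eq = 3223 + 1940 = 5163 N/m.
ω_n = √(k_eq/m) = √(5163/7.84) = 25.66 rad/s.
Critical damping c_c = 2√(k_eq·m) = 2√(5163 × 7.84) = 402.4 N·s/m, so ζ = c/c_c = 131/402.4 = 0.3256.
ω_d = ω_n√(1 − ζ²) = 25.66 × √(1 − 0.106) = 24.26 rad/s.

24.3 rad/s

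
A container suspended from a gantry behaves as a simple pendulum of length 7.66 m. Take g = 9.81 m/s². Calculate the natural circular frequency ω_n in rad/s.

1.13 rad/s

For a simple pendulum ω_n = √(g/L) = √(9.81/7.66) = √1.281 = 1.132 rad/s.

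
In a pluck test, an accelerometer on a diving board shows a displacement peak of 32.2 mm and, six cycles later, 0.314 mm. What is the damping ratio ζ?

0.122

Logarithmic decrement δ = (1/n)·ln(x₀/x_n) = (1/6)·ln(32.2/0.314) = (1/6)·ln(102.5) = 0.7717.
ζ = δ/√(4π² + δ²) = 0.7717/√(39.48 + 0.596) = 0.7717/6.330 = 0.1219.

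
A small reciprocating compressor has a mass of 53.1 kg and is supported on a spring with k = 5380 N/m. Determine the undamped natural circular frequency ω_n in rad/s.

10.1 rad/s

ω_n = √(k/m) = √(5380/53.1) = √101.3 = 10.07 rad/s.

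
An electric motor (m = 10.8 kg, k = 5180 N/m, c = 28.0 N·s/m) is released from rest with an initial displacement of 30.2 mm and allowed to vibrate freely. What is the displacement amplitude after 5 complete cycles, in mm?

4.69 mm

ζ = c/(2√(km)) = 28.0/(2√(5180 × 10.8)) = 28.0/473.0 = 0.05919.
Logarithmic decrement δ = 2πζ/√(1 − ζ²) = 2π × 0.05919/√(1 − 0.00350) = 0.3726.
After n cycles, x_n/x₀ = e^(−nδ), so x_5 = 30.2 × e^(−5 × 0.3726) = 30.2 × 0.1552 = 4.688 mm.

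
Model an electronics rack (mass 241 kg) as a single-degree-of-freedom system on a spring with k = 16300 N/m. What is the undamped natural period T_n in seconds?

0.764 s

ω_n = √(k/m) = √(16300/241) = √67.63 = 8.224 rad/s.
T_n = 2π/ω_n = 6.283/8.224 = 0.7640 s.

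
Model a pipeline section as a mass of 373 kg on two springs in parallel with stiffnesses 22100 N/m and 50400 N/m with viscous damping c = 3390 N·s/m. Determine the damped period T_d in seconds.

0.477 s

Parallel springs add: k_eq = 22100 + 50400 = 72500 N/m.
ω_n = √(k_eq/m) = √(72500/373) = 13.94 rad/s.
Critical damping c_c = 2√(k_eq·m) = 2√(72500 × 373) = 10400 N·s/m, so ζ = c/c_c = 3390/10400 = 0.3259.
ω_d = ω_n√(1 − ζ²) = 13.94 × √(1 − 0.106) = 13.18 rad/s.
T_d = 2π/ω_d = 0.4767 s.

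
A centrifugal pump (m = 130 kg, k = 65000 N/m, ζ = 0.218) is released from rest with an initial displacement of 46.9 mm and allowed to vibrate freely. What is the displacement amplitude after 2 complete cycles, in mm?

2.83 mm

Logarithmic decrement δ = 2πζ/√(1 − ζ²) = 2π × 0.2180/√(1 − 0.0475) = 1.403.
After n cycles, x_n/x₀ = e^(−nδ), so x_2 = 46.9 × e^(−2 × 1.403) = 46.9 × 0.06039 = 2.832 mm.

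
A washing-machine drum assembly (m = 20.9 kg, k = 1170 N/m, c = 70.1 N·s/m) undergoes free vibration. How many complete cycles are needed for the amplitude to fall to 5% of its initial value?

ζ = c/(2√(km)) = 70.1/(2√(1170 × 20.9)) = 70.1/312.7 = 0.2241.
Logarithmic decrement δ = 2πζ/√(1 − ζ²) = 2π × 0.2241/√(1 − 0.0502) = 1.445.
x_n/x₀ = e^(−nδ) ≤ 0.05; take ln: n ≥ ln(1/0.05)/δ = 2.996/1.445 = 2.073.
So 3 complete cycles are required.

3 cycles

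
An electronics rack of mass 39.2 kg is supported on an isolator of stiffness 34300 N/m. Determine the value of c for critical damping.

2320 N·s/m

c_c = 2√(k·m) = 2√(34300 × 39.2) = 2 × 1160 = 2319 N·s/m.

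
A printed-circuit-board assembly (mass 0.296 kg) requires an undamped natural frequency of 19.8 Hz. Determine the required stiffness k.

ω_n = 2πf_n = 2π × 19.8 = 124.4 rad/s.
k = m·ω_n² = 0.296 × 124.4² = 0.296 × 15480 = 4581 N/m.

4580 N/m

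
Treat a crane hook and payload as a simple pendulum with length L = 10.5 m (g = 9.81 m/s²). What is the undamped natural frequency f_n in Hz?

For a simple pendulum ω_n = √(g/L) = √(9.81/10.5) = √0.9343 = 0.9666 rad/s.
f_n = ω_n/(2π) = 0.9666/6.283 = 0.1538 Hz.

0.154 Hz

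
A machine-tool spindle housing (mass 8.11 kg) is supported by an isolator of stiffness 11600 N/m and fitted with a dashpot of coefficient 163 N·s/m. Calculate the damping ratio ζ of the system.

ω_n = √(k/m) = √(11600/8.11) = 37.82 rad/s.
Critical damping c_c = 2√(k·m) = 2√(11600 × 8.11) = 613.4 N·s/m, so ζ = c/c_c = 163/613.4 = 0.2657.

0.266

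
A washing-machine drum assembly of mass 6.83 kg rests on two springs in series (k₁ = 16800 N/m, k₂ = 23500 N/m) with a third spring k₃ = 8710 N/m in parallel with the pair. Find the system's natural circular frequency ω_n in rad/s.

52.1 rad/s

Series pair: k_s = k₁k₂/(k₁+k₂) = (16800)(23500)/(16800 + 23500) = 9797 N/m. In parallel with k₃: k_eq = 9797 + 8710 = 18510 N/m.
ω_n = √(k_eq/m) = √(18510/6.83) = √2710 = 52.05 rad/s.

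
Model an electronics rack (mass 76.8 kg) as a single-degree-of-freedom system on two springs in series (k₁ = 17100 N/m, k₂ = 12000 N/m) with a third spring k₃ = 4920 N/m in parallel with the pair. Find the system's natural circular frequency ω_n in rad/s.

12.5 rad/s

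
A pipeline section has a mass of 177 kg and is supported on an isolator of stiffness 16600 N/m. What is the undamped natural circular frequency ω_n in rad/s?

ω_n = √(k/m) = √(16600/177) = √93.79 = 9.684 rad/s.

9.68 rad/s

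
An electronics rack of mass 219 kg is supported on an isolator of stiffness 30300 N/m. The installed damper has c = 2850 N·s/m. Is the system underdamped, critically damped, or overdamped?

underdamped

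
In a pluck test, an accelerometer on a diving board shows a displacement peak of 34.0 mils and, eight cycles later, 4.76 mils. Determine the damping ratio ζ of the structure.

0.0391

Logarithmic decrement δ = (1/n)·ln(x₀/x_n) = (1/8)·ln(34.0/4.76) = (1/8)·ln(7.143) = 0.2458.
ζ = δ/√(4π² + δ²) = 0.2458/√(39.48 + 0.0604) = 0.2458/6.288 = 0.03908.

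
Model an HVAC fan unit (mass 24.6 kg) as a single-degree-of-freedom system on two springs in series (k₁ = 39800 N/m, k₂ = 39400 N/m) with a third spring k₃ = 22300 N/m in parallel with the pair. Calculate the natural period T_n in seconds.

Series pair: k_s = k₁k₂/(k₁+k₂) = (39800)(39400)/(39800 + 39400) = 19800 N/m. In parallel with k₃: k_eq = 19800 + 22300 = 42100 N/m.
ω_n = √(k_eq/m) = √(42100/24.6) = √1711 = 41.37 rad/s.
T_n = 2π/ω_n = 6.283/41.37 = 0.1519 s.

0.152 s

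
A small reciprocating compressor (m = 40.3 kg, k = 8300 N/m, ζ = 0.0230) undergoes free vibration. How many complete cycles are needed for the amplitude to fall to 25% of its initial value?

10 cycles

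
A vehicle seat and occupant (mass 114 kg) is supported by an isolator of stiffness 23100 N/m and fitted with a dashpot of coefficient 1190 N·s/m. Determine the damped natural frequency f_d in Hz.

ω_n = √(k/m) = √(23100/114) = 14.23 rad/s.
Critical damping c_c = 2√(k·m) = 2√(23100 × 114) = 3246 N·s/m, so ζ = c/c_c = 1190/3246 = 0.3667.
ω_d = ω_n√(1 − ζ²) = 14.23 × √(1 − 0.134) = 13.24 rad/s.
f_d = ω_d/(2π) = 2.108 Hz.

2.11 Hz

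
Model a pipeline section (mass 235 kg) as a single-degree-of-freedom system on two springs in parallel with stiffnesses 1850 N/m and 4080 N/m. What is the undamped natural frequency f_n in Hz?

Parallel springs add: k_eq = 1850 + 4080 = 5930 N/m.
ω_n = √(k_eq/m) = √(5930/235) = √25.23 = 5.023 rad/s.
f_n = ω_n/(2π) = 5.023/6.283 = 0.7995 Hz.

0.799 Hz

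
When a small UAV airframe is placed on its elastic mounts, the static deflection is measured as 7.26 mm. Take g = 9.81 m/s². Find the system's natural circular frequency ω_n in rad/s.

36.8 rad/s

ω_n = √(g/δ_st) = √(9.81/0.00726) = √1351 = 36.76 rad/s.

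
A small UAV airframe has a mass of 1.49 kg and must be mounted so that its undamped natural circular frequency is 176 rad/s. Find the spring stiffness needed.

k = m·ω_n² = 1.49 × 176.0² = 1.49 × 30980 = 46150 N/m.

46200 N/m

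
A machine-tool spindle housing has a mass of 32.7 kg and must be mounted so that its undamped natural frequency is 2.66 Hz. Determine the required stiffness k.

ω_n = 2πf_n = 2π × 2.66 = 16.71 rad/s.
k = m·ω_n² = 32.7 × 16.71² = 32.7 × 279.3 = 9134 N/m.

9130 N/m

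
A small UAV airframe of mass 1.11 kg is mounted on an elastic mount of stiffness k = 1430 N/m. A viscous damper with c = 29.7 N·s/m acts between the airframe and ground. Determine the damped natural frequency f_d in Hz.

5.30 Hz

ω_n = √(k/m) = √(1430/1.11) = 35.89 rad/s.
Critical damping c_c = 2√(k·m) = 2√(1430 × 1.11) = 79.68 N·s/m, so ζ = c/c_c = 29.7/79.68 = 0.3727.
ω_d = ω_n√(1 − ζ²) = 35.89 × √(1 − 0.139) = 33.31 rad/s.
f_d = ω_d/(2π) = 5.301 Hz.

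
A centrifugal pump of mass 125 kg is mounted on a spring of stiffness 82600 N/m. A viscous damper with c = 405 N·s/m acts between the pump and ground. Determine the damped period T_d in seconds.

ω_n = √(k/m) = √(82600/125) = 25.71 rad/s.
Critical damping c_c = 2√(k·m) = 2√(82600 × 125) = 6427 N·s/m, so ζ = c/c_c = 405/6427 = 0.06302.
ω_d = ω_n√(1 − ζ²) = 25.71 × √(1 − 0.00397) = 25.65 rad/s.
T_d = 2π/ω_d = 0.2449 s.

0.245 s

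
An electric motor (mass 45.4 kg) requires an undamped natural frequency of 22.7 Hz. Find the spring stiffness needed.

ω_n = 2πf_n = 2π × 22.7 = 142.6 rad/s.
k = m·ω_n² = 45.4 × 142.6² = 45.4 × 20340 = 923600 N/m.

924000 N/m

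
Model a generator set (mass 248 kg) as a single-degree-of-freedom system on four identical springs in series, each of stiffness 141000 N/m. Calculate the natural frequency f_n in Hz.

Series springs: 1/k_eq = 4/141000, so k_eq = 141000/4 = 35250 N/m.
ω_n = √(k_eq/m) = √(35250/248) = √142.1 = 11.92 rad/s.
f_n = ω_n/(2π) = 11.92/6.283 = 1.897 Hz.

1.90 Hz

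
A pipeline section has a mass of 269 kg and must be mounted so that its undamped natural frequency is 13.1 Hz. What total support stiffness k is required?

ω_n = 2πf_n = 2π × 13.1 = 82.31 rad/s.
k = m·ω_n² = 269 × 82.31² = 269 × 6775 = 1822000 N/m.

1820000 N/m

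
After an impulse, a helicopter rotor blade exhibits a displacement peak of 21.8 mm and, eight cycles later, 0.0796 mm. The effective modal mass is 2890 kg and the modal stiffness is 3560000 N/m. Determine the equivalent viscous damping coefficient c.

Logarithmic decrement δ = (1/n)·ln(x₀/x_n) = (1/8)·ln(21.8/0.0796) = (1/8)·ln(273.9) = 0.7016.
ζ = δ/√(4π² + δ²) = 0.7016/√(39.48 + 0.492) = 0.7016/6.322 = 0.1110.
c = ζ · 2√(km) = 0.1110 × 2√(3560000 × 2890) = 0.1110 × 202900 = 22510 N·s/m.

22500 N·s/m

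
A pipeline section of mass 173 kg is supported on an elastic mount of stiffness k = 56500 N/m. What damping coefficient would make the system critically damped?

c_c = 2√(k·m) = 2√(56500 × 173) = 2 × 3126 = 6253 N·s/m.

6250 N·s/m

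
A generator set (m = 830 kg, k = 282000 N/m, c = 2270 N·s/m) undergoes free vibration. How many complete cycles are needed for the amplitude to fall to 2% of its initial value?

9 cycles

ζ = c/(2√(km)) = 2270/(2√(282000 × 830)) = 2270/30600 = 0.07419.
Logarithmic decrement δ = 2πζ/√(1 − ζ²) = 2π × 0.07419/√(1 − 0.00550) = 0.4674.
x_n/x₀ = e^(−nδ) ≤ 0.02; take ln: n ≥ ln(1/0.02)/δ = 3.912/0.4674 = 8.369.
So 9 complete cycles are required.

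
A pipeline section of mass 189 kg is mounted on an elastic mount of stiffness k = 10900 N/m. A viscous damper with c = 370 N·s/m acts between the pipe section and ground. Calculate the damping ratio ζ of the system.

0.129

ω_n = √(k/m) = √(10900/189) = 7.594 rad/s.
Critical damping c_c = 2√(k·m) = 2√(10900 × 189) = 2871 N·s/m, so ζ = c/c_c = 370/2871 = 0.1289.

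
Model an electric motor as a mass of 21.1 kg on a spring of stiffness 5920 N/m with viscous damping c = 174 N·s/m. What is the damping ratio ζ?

0.246

ω_n = √(k/m) = √(5920/21.1) = 16.75 rad/s.
Critical damping c_c = 2√(k·m) = 2√(5920 × 21.1) = 706.9 N·s/m, so ζ = c/c_c = 174/706.9 = 0.2462.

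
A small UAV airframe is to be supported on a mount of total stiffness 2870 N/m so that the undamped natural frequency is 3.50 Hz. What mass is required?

5.93 kg

ω_n = 2πf_n = 2π × 3.50 = 21.99 rad/s.
m = k/ω_n² = 2870/21.99² = 2870/483.6 = 5.935 kg.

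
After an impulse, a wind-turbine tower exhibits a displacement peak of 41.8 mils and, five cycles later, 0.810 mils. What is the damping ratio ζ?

Logarithmic decrement δ = (1/n)·ln(x₀/x_n) = (1/5)·ln(41.8/0.810) = (1/5)·ln(51.60) = 0.7887.
ζ = δ/√(4π² + δ²) = 0.7887/√(39.48 + 0.622) = 0.7887/6.332 = 0.1246.

0.125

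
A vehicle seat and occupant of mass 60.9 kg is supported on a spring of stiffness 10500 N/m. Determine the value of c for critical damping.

1600 N·s/m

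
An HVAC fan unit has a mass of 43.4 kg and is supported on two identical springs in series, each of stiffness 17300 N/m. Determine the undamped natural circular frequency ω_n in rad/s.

Series springs: 1/k_eq = 2/17300, so k_eq = 17300/2 = 8650 N/m.
ω_n = √(k_eq/m) = √(8650/43.4) = √199.3 = 14.12 rad/s.

14.1 rad/s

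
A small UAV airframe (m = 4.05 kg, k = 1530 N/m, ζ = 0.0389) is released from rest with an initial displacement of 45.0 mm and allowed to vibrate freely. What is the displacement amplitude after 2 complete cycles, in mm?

27.6 mm

Logarithmic decrement δ = 2πζ/√(1 − ζ²) = 2π × 0.03890/√(1 − 0.00151) = 0.2446.
After n cycles, x_n/x₀ = e^(−nδ), so x_2 = 45.0 × e^(−2 × 0.2446) = 45.0 × 0.6131 = 27.59 mm.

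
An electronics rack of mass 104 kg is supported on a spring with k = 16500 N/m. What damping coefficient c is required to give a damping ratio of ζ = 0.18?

472 N·s/m

c_c = 2√(k·m) = 2√(16500 × 104) = 2620 N·s/m.
c = ζ·c_c = 0.18 × 2620 = 471.6 N·s/m.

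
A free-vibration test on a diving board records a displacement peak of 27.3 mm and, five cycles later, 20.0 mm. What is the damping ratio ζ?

0.00990

Logarithmic decrement δ = (1/n)·ln(x₀/x_n) = (1/5)·ln(27.3/20.0) = (1/5)·ln(1.365) = 0.06223.
ζ = δ/√(4π² + δ²) = 0.06223/√(39.48 + 0.00387) = 0.06223/6.283 = 0.009904.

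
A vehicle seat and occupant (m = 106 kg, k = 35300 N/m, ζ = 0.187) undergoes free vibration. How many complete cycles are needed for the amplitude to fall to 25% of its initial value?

2 cycles

Logarithmic decrement δ = 2πζ/√(1 − ζ²) = 2π × 0.1870/√(1 − 0.0350) = 1.196.
x_n/x₀ = e^(−nδ) ≤ 0.25; take ln: n ≥ ln(1/0.25)/δ = 1.386/1.196 = 1.159.
So 2 complete cycles are required.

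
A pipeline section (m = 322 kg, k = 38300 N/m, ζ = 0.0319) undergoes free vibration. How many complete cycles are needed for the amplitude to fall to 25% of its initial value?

7 cycles

Logarithmic decrement δ = 2πζ/√(1 − ζ²) = 2π × 0.03190/√(1 − 0.00102) = 0.2005.
x_n/x₀ = e^(−nδ) ≤ 0.25; take ln: n ≥ ln(1/0.25)/δ = 1.386/0.2005 = 6.913.
So 7 complete cycles are required.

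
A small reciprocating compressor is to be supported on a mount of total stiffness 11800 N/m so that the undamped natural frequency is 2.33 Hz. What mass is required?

55.1 kg

ω_n = 2πf_n = 2π × 2.33 = 14.64 rad/s.
m = k/ω_n² = 11800/14.64² = 11800/214.3 = 55.06 kg.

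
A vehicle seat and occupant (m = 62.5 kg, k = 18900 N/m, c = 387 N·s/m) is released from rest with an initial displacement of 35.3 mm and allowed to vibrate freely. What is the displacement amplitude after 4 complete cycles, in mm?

ζ = c/(2√(km)) = 387/(2√(18900 × 62.5)) = 387/2174 = 0.1780.
Logarithmic decrement δ = 2πζ/√(1 − ζ²) = 2π × 0.1780/√(1 − 0.0317) = 1.137.
After n cycles, x_n/x₀ = e^(−nδ), so x_4 = 35.3 × e^(−4 × 1.137) = 35.3 × 0.01060 = 0.3741 mm.

0.374 mm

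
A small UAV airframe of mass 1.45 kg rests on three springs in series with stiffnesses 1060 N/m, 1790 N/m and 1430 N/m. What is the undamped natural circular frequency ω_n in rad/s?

17.7 rad/s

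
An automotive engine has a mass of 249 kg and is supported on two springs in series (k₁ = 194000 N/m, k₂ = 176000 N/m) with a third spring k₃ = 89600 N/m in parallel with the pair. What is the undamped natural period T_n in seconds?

Series pair: k_s = k₁k₂/(k₁+k₂) = (194000)(176000)/(194000 + 176000) = 92280 N/m. In parallel with k₃: k_eq = 92280 + 89600 = 181900 N/m.
ω_n = √(k_eq/m) = √(181900/249) = √730.4 = 27.03 rad/s.
T_n = 2π/ω_n = 6.283/27.03 = 0.2325 s.

0.232 s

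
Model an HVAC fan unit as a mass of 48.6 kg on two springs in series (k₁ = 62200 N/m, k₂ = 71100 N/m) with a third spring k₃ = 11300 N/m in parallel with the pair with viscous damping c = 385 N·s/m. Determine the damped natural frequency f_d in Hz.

Series pair: k_s = k₁k₂/(k₁+k₂) = (62200)(71100)/(62200 + 71100) = 33180 N/m. In parallel with k₃: k_eq = 33180 + 11300 = 44480 N/m.
ω_n = √(k_eq/m) = √(44480/48.6) = 30.25 rad/s.
Critical damping c_c = 2√(k_eq·m) = 2√(44480 × 48.6) = 2940 N·s/m, so ζ = c/c_c = 385/2940 = 0.1309.
ω_d = ω_n√(1 − ζ²) = 30.25 × √(1 − 0.0171) = 29.99 rad/s.
f_d = ω_d/(2π) = 4.773 Hz.

4.77 Hz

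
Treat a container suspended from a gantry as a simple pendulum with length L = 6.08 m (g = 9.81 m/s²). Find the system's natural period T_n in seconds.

4.95 s

For a simple pendulum ω_n = √(g/L) = √(9.81/6.08) = √1.613 = 1.270 rad/s.
T_n = 2π/ω_n = 6.283/1.270 = 4.946 s.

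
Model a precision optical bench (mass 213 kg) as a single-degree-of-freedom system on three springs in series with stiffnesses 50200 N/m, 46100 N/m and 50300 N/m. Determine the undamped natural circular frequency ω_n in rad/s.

8.74 rad/s

Series springs: 1/k_eq = 1/50200 + 1/46100 + 1/50300 = 6.149×10^-5, so k_eq = 16260 N/m.
ω_n = √(k_eq/m) = √(16260/213) = √76.35 = 8.738 rad/s.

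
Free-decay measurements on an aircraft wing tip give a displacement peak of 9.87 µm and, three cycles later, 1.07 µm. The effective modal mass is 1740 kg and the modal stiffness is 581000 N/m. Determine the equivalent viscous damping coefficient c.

7440 N·s/m

Logarithmic decrement δ = (1/n)·ln(x₀/x_n) = (1/3)·ln(9.87/1.07) = (1/3)·ln(9.224) = 0.7406.
ζ = δ/√(4π² + δ²) = 0.7406/√(39.48 + 0.549) = 0.7406/6.327 = 0.1171.
c = ζ · 2√(km) = 0.1171 × 2√(581000 × 1740) = 0.1171 × 63590 = 7444 N·s/m.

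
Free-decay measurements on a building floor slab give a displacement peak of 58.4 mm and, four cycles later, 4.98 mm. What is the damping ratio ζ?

Logarithmic decrement δ = (1/n)·ln(x₀/x_n) = (1/4)·ln(58.4/4.98) = (1/4)·ln(11.73) = 0.6155.
ζ = δ/√(4π² + δ²) = 0.6155/√(39.48 + 0.379) = 0.6155/6.313 = 0.09749.

0.0975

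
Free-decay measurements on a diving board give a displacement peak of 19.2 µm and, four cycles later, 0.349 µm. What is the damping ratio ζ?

Logarithmic decrement δ = (1/n)·ln(x₀/x_n) = (1/4)·ln(19.2/0.349) = (1/4)·ln(55.01) = 1.002.
ζ = δ/√(4π² + δ²) = 1.002/√(39.48 + 1.00) = 1.002/6.363 = 0.1575.

0.157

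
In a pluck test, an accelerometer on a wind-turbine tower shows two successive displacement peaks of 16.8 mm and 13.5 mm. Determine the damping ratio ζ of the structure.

0.0348

Logarithmic decrement δ = (1/n)·ln(x₀/x_n) = (1/1)·ln(16.8/13.5) = (1/1)·ln(1.244) = 0.2187.
ζ = δ/√(4π² + δ²) = 0.2187/√(39.48 + 0.0478) = 0.2187/6.287 = 0.03478.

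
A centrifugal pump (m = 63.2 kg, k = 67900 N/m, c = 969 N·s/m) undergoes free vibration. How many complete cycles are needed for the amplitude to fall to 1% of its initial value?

ζ = c/(2√(km)) = 969/(2√(67900 × 63.2)) = 969/4143 = 0.2339.
Logarithmic decrement δ = 2πζ/√(1 − ζ²) = 2π × 0.2339/√(1 − 0.0547) = 1.511.
x_n/x₀ = e^(−nδ) ≤ 0.01; take ln: n ≥ ln(1/0.01)/δ = 4.605/1.511 = 3.047.
So 4 complete cycles are required.

4 cycles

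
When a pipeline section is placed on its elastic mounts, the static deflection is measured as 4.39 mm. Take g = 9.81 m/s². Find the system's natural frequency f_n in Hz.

ω_n = √(g/δ_st) = √(9.81/0.00439) = √2235 = 47.27 rad/s.
f_n = ω_n/(2π) = 47.27/6.283 = 7.524 Hz.

7.52 Hz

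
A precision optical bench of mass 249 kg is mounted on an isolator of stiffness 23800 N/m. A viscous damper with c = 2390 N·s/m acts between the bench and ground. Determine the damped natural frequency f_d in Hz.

1.36 Hz

ω_n = √(k/m) = √(23800/249) = 9.777 rad/s.
Critical damping c_c = 2√(k·m) = 2√(23800 × 249) = 4869 N·s/m, so ζ = c/c_c = 2390/4869 = 0.4909.
ω_d = ω_n√(1 − ζ²) = 9.777 × √(1 − 0.241) = 8.518 rad/s.
f_d = ω_d/(2π) = 1.356 Hz.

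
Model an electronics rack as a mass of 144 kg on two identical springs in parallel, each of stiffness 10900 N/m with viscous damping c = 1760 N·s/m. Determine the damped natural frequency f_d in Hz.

1.70 Hz

Parallel springs add: k_eq = 2 × 10900 = 21800 N/m.
ω_n = √(k_eq/m) = √(21800/144) = 12.30 rad/s.
Critical damping c_c = 2√(k_eq·m) = 2√(21800 × 144) = 3544 N·s/m, so ζ = c/c_c = 1760/3544 = 0.4967.
ω_d = ω_n√(1 − ζ²) = 12.30 × √(1 − 0.247) = 10.68 rad/s.
f_d = ω_d/(2π) = 1.700 Hz.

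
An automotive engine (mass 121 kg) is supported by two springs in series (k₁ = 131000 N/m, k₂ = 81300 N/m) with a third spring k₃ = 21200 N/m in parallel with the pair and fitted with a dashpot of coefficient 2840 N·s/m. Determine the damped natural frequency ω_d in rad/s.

21.3 rad/s

Series pair: k_s = k₁k₂/(k₁+k₂) = (131000)(81300)/(131000 + 81300) = 50170 N/m. In parallel with k₃: k_eq = 50170 + 21200 = 71370 N/m.
ω_n = √(k_eq/m) = √(71370/121) = 24.29 rad/s.
Critical damping c_c = 2√(k_eq·m) = 2√(71370 × 121) = 5877 N·s/m, so ζ = c/c_c = 2840/5877 = 0.4832.
ω_d = ω_n√(1 − ζ²) = 24.29 × √(1 − 0.234) = 21.26 rad/s.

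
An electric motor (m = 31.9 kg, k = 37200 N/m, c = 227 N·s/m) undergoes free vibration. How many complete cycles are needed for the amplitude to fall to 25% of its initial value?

3 cycles

ζ = c/(2√(km)) = 227/(2√(37200 × 31.9)) = 227/2179 = 0.1042.
Logarithmic decrement δ = 2πζ/√(1 − ζ²) = 2π × 0.1042/√(1 − 0.0109) = 0.6582.
x_n/x₀ = e^(−nδ) ≤ 0.25; take ln: n ≥ ln(1/0.25)/δ = 1.386/0.6582 = 2.106.
So 3 complete cycles are required.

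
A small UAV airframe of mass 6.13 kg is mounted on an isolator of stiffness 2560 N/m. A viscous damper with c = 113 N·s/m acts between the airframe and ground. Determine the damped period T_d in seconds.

0.344 s

ω_n = √(k/m) = √(2560/6.13) = 20.44 rad/s.
Critical damping c_c = 2√(k·m) = 2√(2560 × 6.13) = 250.5 N·s/m, so ζ = c/c_c = 113/250.5 = 0.4510.
ω_d = ω_n√(1 − ζ²) = 20.44 × √(1 − 0.203) = 18.24 rad/s.
T_d = 2π/ω_d = 0.3445 s.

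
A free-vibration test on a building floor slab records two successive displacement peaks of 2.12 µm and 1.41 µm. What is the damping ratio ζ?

Logarithmic decrement δ = (1/n)·ln(x₀/x_n) = (1/1)·ln(2.12/1.41) = (1/1)·ln(1.504) = 0.4078.
ζ = δ/√(4π² + δ²) = 0.4078/√(39.48 + 0.166) = 0.4078/6.296 = 0.06477.

0.0648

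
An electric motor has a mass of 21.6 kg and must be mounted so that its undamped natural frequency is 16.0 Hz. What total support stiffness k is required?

218000 N/m

ω_n = 2πf_n = 2π × 16.0 = 100.5 rad/s.
k = m·ω_n² = 21.6 × 100.5² = 21.6 × 10110 = 218300 N/m.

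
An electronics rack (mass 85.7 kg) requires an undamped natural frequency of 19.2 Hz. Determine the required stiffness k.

1250000 N/m

ω_n = 2πf_n = 2π × 19.2 = 120.6 rad/s.
k = m·ω_n² = 85.7 × 120.6² = 85.7 × 14550 = 1247000 N/m.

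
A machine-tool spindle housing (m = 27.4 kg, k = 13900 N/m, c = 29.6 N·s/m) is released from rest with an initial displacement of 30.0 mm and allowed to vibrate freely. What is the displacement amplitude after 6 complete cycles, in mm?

ζ = c/(2√(km)) = 29.6/(2√(13900 × 27.4)) = 29.6/1234 = 0.02398.
Logarithmic decrement δ = 2πζ/√(1 − ζ²) = 2π × 0.02398/√(1 − 0.000575) = 0.1507.
After n cycles, x_n/x₀ = e^(−nδ), so x_6 = 30.0 × e^(−6 × 0.1507) = 30.0 × 0.4048 = 12.14 mm.

12.1 mm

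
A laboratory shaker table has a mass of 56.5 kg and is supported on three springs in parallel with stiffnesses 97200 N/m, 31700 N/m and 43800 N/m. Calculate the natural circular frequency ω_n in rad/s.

55.3 rad/s

Parallel springs add: k_eq = 97200 + 31700 + 43800 = 172700 N/m.
ω_n = √(k_eq/m) = √(172700/56.5) = √3057 = 55.29 rad/s.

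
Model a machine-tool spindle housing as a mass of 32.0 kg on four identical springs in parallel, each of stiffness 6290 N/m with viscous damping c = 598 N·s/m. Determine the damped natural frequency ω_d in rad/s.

26.4 rad/s

Parallel springs add: k_eq = 4 × 6290 = 25160 N/m.
ω_n = √(k_eq/m) = √(25160/32.0) = 28.04 rad/s.
Critical damping c_c = 2√(k_eq·m) = 2√(25160 × 32.0) = 1795 N·s/m, so ζ = c/c_c = 598/1795 = 0.3332.
ω_d = ω_n√(1 − ζ²) = 28.04 × √(1 − 0.111) = 26.44 rad/s.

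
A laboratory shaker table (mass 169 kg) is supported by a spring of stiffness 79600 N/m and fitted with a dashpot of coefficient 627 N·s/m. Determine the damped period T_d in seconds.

0.291 s

ω_n = √(k/m) = √(79600/169) = 21.70 rad/s.
Critical damping c_c = 2√(k·m) = 2√(79600 × 169) = 7336 N·s/m, so ζ = c/c_c = 627/7336 = 0.08547.
ω_d = ω_n√(1 − ζ²) = 21.70 × √(1 − 0.00731) = 21.62 rad/s.
T_d = 2π/ω_d = 0.2906 s.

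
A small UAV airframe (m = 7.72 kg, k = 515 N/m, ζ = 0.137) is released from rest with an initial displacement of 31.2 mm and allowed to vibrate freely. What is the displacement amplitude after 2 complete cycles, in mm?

Logarithmic decrement δ = 2πζ/√(1 − ζ²) = 2π × 0.1370/√(1 − 0.0188) = 0.8690.
After n cycles, x_n/x₀ = e^(−nδ), so x_2 = 31.2 × e^(−2 × 0.8690) = 31.2 × 0.1759 = 5.487 mm.

5.49 mm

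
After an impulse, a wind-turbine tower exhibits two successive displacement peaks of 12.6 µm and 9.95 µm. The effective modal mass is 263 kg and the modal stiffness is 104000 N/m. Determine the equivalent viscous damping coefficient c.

393 N·s/m

Logarithmic decrement δ = (1/n)·ln(x₀/x_n) = (1/1)·ln(12.6/9.95) = (1/1)·ln(1.266) = 0.2361.
ζ = δ/√(4π² + δ²) = 0.2361/√(39.48 + 0.0558) = 0.2361/6.288 = 0.03755.
c = ζ · 2√(km) = 0.03755 × 2√(104000 × 263) = 0.03755 × 10460 = 392.8 N·s/m.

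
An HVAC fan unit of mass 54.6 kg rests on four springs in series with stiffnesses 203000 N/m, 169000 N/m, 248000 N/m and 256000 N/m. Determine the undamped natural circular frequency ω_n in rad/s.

31.2 rad/s

Series springs: 1/k_eq = 1/203000 + 1/169000 + 1/248000 + 1/256000 = 1.878×10^-5, so k_eq = 53240 N/m.
ω_n = √(k_eq/m) = √(53240/54.6) = √975.1 = 31.23 rad/s.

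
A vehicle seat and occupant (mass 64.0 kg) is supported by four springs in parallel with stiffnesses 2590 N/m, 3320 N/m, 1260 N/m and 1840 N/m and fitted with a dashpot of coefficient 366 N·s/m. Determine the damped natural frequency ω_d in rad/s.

Parallel springs add: k_eq = 2590 + 3320 + 1260 + 1840 = 9010 N/m.
ω_n = √(k_eq/m) = √(9010/64.0) = 11.87 rad/s.
Critical damping c_c = 2√(k_eq·m) = 2√(9010 × 64.0) = 1519 N·s/m, so ζ = c/c_c = 366/1519 = 0.2410.
ω_d = ω_n√(1 − ζ²) = 11.87 × √(1 − 0.0581) = 11.52 rad/s.

11.5 rad/s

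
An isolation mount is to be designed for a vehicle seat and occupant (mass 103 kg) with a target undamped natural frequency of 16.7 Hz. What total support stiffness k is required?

1130000 N/m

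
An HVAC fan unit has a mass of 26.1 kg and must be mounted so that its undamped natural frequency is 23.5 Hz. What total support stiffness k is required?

569000 N/m

ω_n = 2πf_n = 2π × 23.5 = 147.7 rad/s.
k = m·ω_n² = 26.1 × 147.7² = 26.1 × 21800 = 569000 N/m.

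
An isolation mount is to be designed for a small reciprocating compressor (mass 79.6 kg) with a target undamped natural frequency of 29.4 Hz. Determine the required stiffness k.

ω_n = 2πf_n = 2π × 29.4 = 184.7 rad/s.
k = m·ω_n² = 79.6 × 184.7² = 79.6 × 34120 = 2716000 N/m.

2720000 N/m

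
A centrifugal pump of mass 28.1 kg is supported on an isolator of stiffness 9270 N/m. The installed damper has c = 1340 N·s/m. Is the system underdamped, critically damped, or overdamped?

overdamped

c_c = 2√(k·m) = 1021 N·s/m; ζ = c/c_c = 1340/1021 = 1.31.
Since ζ > 1 the system is overdamped.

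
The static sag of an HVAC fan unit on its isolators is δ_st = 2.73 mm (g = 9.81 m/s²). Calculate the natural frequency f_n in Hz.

ω_n = √(g/δ_st) = √(9.81/0.00273) = √3593 = 59.95 rad/s.
f_n = ω_n/(2π) = 59.95/6.283 = 9.541 Hz.

9.54 Hz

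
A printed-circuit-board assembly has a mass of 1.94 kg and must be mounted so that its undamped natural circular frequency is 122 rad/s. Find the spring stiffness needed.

28900 N/m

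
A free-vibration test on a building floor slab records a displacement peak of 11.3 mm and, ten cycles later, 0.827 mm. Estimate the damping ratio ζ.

Logarithmic decrement δ = (1/n)·ln(x₀/x_n) = (1/10)·ln(11.3/0.827) = (1/10)·ln(13.66) = 0.2615.
ζ = δ/√(4π² + δ²) = 0.2615/√(39.48 + 0.0684) = 0.2615/6.289 = 0.04158.

0.0416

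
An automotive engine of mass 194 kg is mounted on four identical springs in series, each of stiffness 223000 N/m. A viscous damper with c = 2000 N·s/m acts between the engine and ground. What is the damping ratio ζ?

0.304

Series springs: 1/k_eq = 4/223000, so k_eq = 223000/4 = 55750 N/m.
ω_n = √(k_eq/m) = √(55750/194) = 16.95 rad/s.
Critical damping c_c = 2√(k_eq·m) = 2√(55750 × 194) = 6577 N·s/m, so ζ = c/c_c = 2000/6577 = 0.3041.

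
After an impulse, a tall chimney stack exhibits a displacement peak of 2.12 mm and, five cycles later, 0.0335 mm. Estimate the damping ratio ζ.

Logarithmic decrement δ = (1/n)·ln(x₀/x_n) = (1/5)·ln(2.12/0.0335) = (1/5)·ln(63.28) = 0.8295.
ζ = δ/√(4π² + δ²) = 0.8295/√(39.48 + 0.688) = 0.8295/6.338 = 0.1309.

0.131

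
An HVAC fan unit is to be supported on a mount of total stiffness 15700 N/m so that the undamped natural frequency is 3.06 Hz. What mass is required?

42.5 kg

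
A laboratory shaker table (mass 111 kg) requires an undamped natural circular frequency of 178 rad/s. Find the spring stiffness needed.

3520000 N/m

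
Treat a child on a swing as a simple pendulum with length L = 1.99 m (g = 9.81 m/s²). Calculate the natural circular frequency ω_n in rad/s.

2.22 rad/s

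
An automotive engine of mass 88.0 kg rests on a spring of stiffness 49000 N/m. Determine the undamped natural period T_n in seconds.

0.266 s

ω_n = √(k/m) = √(49000/88.0) = √556.8 = 23.60 rad/s.
T_n = 2π/ω_n = 6.283/23.60 = 0.2663 s.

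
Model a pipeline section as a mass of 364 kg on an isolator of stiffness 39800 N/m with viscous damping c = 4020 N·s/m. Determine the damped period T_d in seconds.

ω_n = √(k/m) = √(39800/364) = 10.46 rad/s.
Critical damping c_c = 2√(k·m) = 2√(39800 × 364) = 7612 N·s/m, so ζ = c/c_c = 4020/7612 = 0.5281.
ω_d = ω_n√(1 − ζ²) = 10.46 × √(1 − 0.279) = 8.880 rad/s.
T_d = 2π/ω_d = 0.7076 s.

0.708 s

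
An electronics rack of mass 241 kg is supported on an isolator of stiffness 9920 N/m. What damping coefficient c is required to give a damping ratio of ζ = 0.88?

c_c = 2√(k·m) = 2√(9920 × 241) = 3092 N·s/m.
c = ζ·c_c = 0.88 × 3092 = 2721 N·s/m.

2720 N·s/m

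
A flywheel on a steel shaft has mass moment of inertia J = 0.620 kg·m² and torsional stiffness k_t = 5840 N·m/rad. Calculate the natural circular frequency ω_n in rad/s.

ω_n = √(k_t/J) = √(5840/0.620) = √9419 = 97.05 rad/s.

97.1 rad/s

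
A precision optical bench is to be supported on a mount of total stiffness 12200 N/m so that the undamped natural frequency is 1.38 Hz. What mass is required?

ω_n = 2πf_n = 2π × 1.38 = 8.671 rad/s.
m = k/ω_n² = 12200/8.671² = 12200/75.18 = 162.3 kg.

162 kg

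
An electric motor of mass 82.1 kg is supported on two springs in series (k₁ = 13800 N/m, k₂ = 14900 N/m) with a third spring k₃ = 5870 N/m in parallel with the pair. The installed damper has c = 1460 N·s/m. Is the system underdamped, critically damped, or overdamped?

underdamped

Series pair: k_s = k₁k₂/(k₁+k₂) = (13800)(14900)/(13800 + 14900) = 7164 N/m. In parallel with k₃: k_eq = 7164 + 5870 = 13030 N/m.
c_c = 2√(k_eq·m) = 2069 N·s/m; ζ = c/c_c = 1460/2069 = 0.706.
Since ζ < 1 the system is underdamped.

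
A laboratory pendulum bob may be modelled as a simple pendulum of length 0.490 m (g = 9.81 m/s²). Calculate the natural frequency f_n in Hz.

0.712 Hz

For a simple pendulum ω_n = √(g/L) = √(9.81/0.490) = √20.02 = 4.474 rad/s.
f_n = ω_n/(2π) = 4.474/6.283 = 0.7121 Hz.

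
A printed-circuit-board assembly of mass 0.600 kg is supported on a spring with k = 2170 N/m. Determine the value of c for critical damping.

c_c = 2√(k·m) = 2√(2170 × 0.600) = 2 × 36.08 = 72.17 N·s/m.

72.2 N·s/m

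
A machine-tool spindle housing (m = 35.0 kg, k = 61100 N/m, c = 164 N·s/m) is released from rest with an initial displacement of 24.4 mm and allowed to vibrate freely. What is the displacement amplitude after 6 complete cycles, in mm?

ζ = c/(2√(km)) = 164/(2√(61100 × 35.0)) = 164/2925 = 0.05607.
Logarithmic decrement δ = 2πζ/√(1 − ζ²) = 2π × 0.05607/√(1 − 0.00314) = 0.3529.
After n cycles, x_n/x₀ = e^(−nδ), so x_6 = 24.4 × e^(−6 × 0.3529) = 24.4 × 0.1204 = 2.937 mm.

2.94 mm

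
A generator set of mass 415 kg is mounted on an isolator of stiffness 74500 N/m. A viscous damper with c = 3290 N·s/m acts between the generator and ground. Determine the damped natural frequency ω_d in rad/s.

ω_n = √(k/m) = √(74500/415) = 13.40 rad/s.
Critical damping c_c = 2√(k·m) = 2√(74500 × 415) = 11120 N·s/m, so ζ = c/c_c = 3290/11120 = 0.2958.
ω_d = ω_n√(1 − ζ²) = 13.40 × √(1 − 0.0875) = 12.80 rad/s.

12.8 rad/s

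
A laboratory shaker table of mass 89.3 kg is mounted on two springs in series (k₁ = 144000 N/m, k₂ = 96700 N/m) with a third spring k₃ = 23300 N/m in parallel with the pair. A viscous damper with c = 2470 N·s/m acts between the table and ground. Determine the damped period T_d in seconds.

Series pair: k_s = k₁k₂/(k₁+k₂) = (144000)(96700)/(144000 + 96700) = 57850 N/m. In parallel with k₃: k_eq = 57850 + 23300 = 81150 N/m.
ω_n = √(k_eq/m) = √(81150/89.3) = 30.15 rad/s.
Critical damping c_c = 2√(k_eq·m) = 2√(81150 × 89.3) = 5384 N·s/m, so ζ = c/c_c = 2470/5384 = 0.4588.
ω_d = ω_n√(1 − ζ²) = 30.15 × √(1 − 0.210) = 26.79 rad/s.
T_d = 2π/ω_d = 0.2346 s.

0.235 s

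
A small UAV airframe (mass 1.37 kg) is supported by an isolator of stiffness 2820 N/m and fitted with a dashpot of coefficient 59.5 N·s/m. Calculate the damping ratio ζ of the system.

0.479

ω_n = √(k/m) = √(2820/1.37) = 45.37 rad/s.
Critical damping c_c = 2√(k·m) = 2√(2820 × 1.37) = 124.3 N·s/m, so ζ = c/c_c = 59.5/124.3 = 0.4786.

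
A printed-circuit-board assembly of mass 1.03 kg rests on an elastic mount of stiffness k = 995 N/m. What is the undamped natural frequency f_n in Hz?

4.95 Hz

ω_n = √(k/m) = √(995.0/1.03) = √966.0 = 31.08 rad/s.
f_n = ω_n/(2π) = 31.08/6.283 = 4.947 Hz.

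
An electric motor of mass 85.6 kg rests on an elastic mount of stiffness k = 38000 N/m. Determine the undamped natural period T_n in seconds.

ω_n = √(k/m) = √(38000/85.6) = √443.9 = 21.07 rad/s.
T_n = 2π/ω_n = 6.283/21.07 = 0.2982 s.

0.298 s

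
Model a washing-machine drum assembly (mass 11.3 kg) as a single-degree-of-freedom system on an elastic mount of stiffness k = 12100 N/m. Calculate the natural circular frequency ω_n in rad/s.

ω_n = √(k/m) = √(12100/11.3) = √1071 = 32.72 rad/s.

32.7 rad/s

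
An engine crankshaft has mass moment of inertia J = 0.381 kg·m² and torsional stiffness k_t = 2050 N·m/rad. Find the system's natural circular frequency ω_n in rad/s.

ω_n = √(k_t/J) = √(2050/0.381) = √5381 = 73.35 rad/s.

73.4 rad/s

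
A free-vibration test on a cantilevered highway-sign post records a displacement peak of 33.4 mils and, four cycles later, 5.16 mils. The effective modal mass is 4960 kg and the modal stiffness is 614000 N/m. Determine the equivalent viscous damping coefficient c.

8180 N·s/m

Logarithmic decrement δ = (1/n)·ln(x₀/x_n) = (1/4)·ln(33.4/5.16) = (1/4)·ln(6.473) = 0.4669.
ζ = δ/√(4π² + δ²) = 0.4669/√(39.48 + 0.218) = 0.4669/6.301 = 0.07411.
c = ζ · 2√(km) = 0.07411 × 2√(614000 × 4960) = 0.07411 × 110400 = 8179 N·s/m.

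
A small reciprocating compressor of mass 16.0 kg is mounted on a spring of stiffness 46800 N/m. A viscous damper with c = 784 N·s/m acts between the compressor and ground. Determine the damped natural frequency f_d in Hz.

7.67 Hz

ω_n = √(k/m) = √(46800/16.0) = 54.08 rad/s.
Critical damping c_c = 2√(k·m) = 2√(46800 × 16.0) = 1731 N·s/m, so ζ = c/c_c = 784/1731 = 0.4530.
ω_d = ω_n√(1 − ζ²) = 54.08 × √(1 − 0.205) = 48.22 rad/s.
f_d = ω_d/(2π) = 7.674 Hz.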